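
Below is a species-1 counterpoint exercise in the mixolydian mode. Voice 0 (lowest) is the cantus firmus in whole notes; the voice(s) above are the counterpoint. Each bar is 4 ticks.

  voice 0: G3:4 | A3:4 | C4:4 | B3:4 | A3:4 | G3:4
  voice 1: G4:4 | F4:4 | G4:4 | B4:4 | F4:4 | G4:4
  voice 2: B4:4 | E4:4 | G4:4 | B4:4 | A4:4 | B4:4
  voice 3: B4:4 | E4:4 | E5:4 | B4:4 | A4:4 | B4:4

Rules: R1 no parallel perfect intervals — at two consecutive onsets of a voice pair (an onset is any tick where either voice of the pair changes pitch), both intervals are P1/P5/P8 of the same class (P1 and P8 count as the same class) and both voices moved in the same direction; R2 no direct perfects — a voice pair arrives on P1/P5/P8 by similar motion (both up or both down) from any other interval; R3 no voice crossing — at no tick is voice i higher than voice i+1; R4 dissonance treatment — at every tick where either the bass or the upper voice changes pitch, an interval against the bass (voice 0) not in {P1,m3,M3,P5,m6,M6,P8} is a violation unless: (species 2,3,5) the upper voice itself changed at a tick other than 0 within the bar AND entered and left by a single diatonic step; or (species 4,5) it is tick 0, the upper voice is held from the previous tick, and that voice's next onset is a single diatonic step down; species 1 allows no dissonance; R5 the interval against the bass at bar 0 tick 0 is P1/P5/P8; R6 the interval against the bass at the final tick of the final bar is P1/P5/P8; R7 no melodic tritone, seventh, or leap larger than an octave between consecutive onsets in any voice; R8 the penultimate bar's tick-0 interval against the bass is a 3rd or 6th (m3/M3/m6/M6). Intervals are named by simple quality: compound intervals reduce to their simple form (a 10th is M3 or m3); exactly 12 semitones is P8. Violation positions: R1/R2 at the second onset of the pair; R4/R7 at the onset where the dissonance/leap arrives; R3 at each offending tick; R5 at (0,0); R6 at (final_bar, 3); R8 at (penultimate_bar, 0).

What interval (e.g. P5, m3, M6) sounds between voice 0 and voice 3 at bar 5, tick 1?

M3

voice 0=G3 voice 3=B4 -> M3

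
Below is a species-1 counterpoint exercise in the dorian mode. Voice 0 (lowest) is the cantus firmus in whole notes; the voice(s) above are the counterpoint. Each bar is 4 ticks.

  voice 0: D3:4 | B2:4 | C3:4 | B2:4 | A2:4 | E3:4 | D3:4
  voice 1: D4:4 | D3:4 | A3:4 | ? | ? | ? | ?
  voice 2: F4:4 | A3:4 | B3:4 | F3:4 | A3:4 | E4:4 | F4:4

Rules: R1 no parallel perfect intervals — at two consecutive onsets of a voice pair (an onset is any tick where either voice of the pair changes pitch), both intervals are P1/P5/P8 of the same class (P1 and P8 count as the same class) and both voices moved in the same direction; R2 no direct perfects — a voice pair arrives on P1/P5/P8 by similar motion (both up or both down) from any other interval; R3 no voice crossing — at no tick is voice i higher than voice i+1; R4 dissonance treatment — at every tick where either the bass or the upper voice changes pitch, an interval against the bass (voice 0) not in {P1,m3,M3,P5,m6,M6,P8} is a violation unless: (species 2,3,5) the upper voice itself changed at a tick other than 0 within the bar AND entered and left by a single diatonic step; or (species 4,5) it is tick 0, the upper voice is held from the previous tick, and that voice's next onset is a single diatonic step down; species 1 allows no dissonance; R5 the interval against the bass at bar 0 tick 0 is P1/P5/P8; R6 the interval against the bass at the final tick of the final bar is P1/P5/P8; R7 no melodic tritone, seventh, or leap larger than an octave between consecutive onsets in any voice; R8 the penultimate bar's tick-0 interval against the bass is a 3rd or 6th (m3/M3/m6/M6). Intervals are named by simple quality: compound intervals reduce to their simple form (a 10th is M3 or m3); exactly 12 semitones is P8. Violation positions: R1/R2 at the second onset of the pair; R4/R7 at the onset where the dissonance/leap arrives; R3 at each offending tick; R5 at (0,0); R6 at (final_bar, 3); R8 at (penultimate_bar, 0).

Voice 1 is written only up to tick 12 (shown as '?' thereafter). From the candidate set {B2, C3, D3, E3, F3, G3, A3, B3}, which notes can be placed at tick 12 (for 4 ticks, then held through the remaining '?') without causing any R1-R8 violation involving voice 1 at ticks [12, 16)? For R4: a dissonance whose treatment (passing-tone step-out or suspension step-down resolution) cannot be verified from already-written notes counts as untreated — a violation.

B2: violates R2,R7
C3: violates R4
D3: legal
E3: violates R4
F3: violates R2,R4
G3: violates R3
A3: violates R3,R4
B3: violates R3

{D3}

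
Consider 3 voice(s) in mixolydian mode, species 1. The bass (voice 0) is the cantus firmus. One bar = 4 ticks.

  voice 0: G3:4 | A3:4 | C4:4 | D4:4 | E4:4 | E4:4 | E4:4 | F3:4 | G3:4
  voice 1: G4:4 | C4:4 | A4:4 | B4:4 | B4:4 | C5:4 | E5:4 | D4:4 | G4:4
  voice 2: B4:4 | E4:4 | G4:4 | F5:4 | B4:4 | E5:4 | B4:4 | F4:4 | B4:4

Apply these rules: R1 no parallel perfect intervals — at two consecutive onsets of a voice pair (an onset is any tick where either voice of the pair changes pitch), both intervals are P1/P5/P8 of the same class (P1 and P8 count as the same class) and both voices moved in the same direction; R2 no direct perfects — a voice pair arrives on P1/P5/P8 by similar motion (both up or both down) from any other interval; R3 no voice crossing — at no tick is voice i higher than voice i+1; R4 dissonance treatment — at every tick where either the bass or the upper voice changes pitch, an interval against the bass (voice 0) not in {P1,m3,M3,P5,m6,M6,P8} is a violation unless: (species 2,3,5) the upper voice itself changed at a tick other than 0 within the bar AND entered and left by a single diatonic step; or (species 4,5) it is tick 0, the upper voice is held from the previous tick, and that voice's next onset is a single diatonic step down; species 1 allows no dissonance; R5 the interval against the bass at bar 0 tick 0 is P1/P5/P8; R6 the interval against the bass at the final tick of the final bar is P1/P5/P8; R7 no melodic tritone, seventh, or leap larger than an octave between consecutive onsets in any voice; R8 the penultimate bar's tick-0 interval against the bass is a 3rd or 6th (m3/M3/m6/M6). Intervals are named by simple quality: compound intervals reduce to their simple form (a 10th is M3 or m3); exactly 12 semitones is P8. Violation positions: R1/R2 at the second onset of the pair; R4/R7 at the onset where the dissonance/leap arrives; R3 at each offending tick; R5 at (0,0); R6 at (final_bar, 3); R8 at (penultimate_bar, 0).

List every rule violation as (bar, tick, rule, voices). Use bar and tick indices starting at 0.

(0, 0, R5, (0, 2))
(2, 0, R1, (0, 2))
(2, 0, R3, (1, 2))
(2, 1, R3, (1, 2))
(2, 2, R3, (1, 2))
(2, 3, R3, (1, 2))
(3, 0, R7, (2,))
(4, 0, R7, (2,))
(6, 0, R3, (1, 2))
(6, 1, R3, (1, 2))
(6, 2, R3, (1, 2))
(6, 3, R3, (1, 2))
(7, 0, R2, (0, 2))
(7, 0, R7, (0,))
(7, 0, R7, (1,))
(7, 0, R7, (2,))
(7, 0, R8, (0, 2))
(8, 0, R2, (0, 1))
(8, 0, R7, (2,))
(8, 3, R6, (0, 2))

bar 0: v0=G3 v1=G4 v2=B4 downbeat M3
bar 1: v0=A3 v1=C4 v2=E4 downbeat P5
bar 2: v0=C4 v1=A4 v2=G4 downbeat P5
bar 3: v0=D4 v1=B4 v2=F5 downbeat m3
bar 4: v0=E4 v1=B4 v2=B4 downbeat P5
bar 5: v0=E4 v1=C5 v2=E5 downbeat P8
bar 6: v0=E4 v1=E5 v2=B4 downbeat P5
bar 7: v0=F3 v1=D4 v2=F4 downbeat P8
bar 8: v0=G3 v1=G4 v2=B4 downbeat M3
  -> R5 @ bar 0 tick 0 v(0, 2): opens on M3
  -> R1 @ bar 2 tick 0 v(0, 2): A3/E4 P5 -> C4/G4 P5 similar
  -> R3 @ bar 2 tick 0 v(1, 2): A4 above G4
  -> R3 @ bar 2 tick 1 v(1, 2): A4 above G4
  -> R3 @ bar 2 tick 2 v(1, 2): A4 above G4
  -> R3 @ bar 2 tick 3 v(1, 2): A4 above G4
  -> R7 @ bar 3 tick 0 v(2,): G4->F5 leap 10st
  -> R7 @ bar 4 tick 0 v(2,): F5->B4 leap 6st
  -> R3 @ bar 6 tick 0 v(1, 2): E5 above B4
  -> R3 @ bar 6 tick 1 v(1, 2): E5 above B4
  -> R3 @ bar 6 tick 2 v(1, 2): E5 above B4
  -> R3 @ bar 6 tick 3 v(1, 2): E5 above B4
  -> R2 @ bar 7 tick 0 v(0, 2): E4/B4 P5 -> F3/F4 P8 similar
  -> R7 @ bar 7 tick 0 v(0,): E4->F3 leap 11st
  -> R7 @ bar 7 tick 0 v(1,): E5->D4 leap 14st
  -> R7 @ bar 7 tick 0 v(2,): B4->F4 leap 6st
  -> R8 @ bar 7 tick 0 v(0, 2): penult P8 not 3rd/6th
  -> R2 @ bar 8 tick 0 v(0, 1): F3/D4 M6 -> G3/G4 P8 similar
  -> R7 @ bar 8 tick 0 v(2,): F4->B4 leap 6st
  -> R6 @ bar 8 tick 3 v(0, 2): closes on M3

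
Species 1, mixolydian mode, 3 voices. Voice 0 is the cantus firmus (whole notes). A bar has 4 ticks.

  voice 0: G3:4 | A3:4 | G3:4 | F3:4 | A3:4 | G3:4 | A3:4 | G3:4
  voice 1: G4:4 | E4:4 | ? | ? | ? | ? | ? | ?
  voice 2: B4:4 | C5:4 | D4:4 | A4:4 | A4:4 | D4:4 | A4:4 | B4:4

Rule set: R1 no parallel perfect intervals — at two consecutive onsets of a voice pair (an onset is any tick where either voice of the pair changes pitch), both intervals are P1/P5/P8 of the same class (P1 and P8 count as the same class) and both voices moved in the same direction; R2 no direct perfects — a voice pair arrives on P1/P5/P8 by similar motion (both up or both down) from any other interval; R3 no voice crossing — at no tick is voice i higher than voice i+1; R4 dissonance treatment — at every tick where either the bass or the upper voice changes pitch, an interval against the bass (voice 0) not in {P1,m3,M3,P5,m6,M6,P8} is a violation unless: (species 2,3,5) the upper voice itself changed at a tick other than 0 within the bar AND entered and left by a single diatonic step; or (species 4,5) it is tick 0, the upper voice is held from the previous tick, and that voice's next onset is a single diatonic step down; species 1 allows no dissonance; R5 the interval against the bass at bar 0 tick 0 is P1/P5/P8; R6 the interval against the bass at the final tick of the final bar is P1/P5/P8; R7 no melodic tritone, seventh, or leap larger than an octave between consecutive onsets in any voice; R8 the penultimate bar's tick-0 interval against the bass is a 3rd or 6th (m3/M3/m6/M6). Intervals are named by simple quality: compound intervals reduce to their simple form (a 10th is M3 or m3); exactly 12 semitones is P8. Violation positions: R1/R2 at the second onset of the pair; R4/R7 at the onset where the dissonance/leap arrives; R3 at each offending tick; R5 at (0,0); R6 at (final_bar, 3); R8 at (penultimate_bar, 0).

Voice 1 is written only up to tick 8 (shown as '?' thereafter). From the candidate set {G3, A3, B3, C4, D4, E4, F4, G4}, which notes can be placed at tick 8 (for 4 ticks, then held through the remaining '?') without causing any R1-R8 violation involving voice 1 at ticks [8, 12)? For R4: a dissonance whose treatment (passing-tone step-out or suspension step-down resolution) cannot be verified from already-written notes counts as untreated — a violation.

{B3}

G3: violates R2
A3: violates R4
B3: legal
C4: violates R4
D4: violates R1,R2
E4: violates R3
F4: violates R3,R4
G4: violates R3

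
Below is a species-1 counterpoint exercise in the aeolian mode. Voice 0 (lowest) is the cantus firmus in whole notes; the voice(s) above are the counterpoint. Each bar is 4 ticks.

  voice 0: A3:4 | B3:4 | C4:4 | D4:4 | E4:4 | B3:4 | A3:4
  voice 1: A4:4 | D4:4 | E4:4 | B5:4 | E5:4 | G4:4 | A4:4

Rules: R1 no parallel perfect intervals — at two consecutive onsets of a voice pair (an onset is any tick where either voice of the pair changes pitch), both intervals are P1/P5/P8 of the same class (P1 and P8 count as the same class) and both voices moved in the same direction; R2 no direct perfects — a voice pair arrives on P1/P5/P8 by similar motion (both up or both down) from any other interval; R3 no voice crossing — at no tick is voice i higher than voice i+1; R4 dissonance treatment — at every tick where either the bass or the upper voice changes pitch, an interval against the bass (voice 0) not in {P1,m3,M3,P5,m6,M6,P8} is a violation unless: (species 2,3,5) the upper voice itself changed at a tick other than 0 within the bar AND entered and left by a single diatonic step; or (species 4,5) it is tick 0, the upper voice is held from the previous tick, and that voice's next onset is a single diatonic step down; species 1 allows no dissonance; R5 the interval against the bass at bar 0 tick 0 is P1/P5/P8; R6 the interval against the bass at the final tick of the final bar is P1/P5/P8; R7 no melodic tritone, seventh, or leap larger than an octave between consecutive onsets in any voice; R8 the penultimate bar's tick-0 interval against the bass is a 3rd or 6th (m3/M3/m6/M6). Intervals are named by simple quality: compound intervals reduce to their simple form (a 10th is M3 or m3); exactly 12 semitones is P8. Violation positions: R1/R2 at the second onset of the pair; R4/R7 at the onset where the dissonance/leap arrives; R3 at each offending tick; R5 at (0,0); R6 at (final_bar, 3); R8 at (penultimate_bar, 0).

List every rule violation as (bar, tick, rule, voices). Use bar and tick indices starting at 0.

(3, 0, R7, (1,))

bar 0: v0=A3 v1=A4 downbeat P8
bar 1: v0=B3 v1=D4 downbeat m3
bar 2: v0=C4 v1=E4 downbeat M3
bar 3: v0=D4 v1=B5 downbeat M6
bar 4: v0=E4 v1=E5 downbeat P8
bar 5: v0=B3 v1=G4 downbeat m6
bar 6: v0=A3 v1=A4 downbeat P8
  -> R7 @ bar 3 tick 0 v(1,): E4->B5 leap 19st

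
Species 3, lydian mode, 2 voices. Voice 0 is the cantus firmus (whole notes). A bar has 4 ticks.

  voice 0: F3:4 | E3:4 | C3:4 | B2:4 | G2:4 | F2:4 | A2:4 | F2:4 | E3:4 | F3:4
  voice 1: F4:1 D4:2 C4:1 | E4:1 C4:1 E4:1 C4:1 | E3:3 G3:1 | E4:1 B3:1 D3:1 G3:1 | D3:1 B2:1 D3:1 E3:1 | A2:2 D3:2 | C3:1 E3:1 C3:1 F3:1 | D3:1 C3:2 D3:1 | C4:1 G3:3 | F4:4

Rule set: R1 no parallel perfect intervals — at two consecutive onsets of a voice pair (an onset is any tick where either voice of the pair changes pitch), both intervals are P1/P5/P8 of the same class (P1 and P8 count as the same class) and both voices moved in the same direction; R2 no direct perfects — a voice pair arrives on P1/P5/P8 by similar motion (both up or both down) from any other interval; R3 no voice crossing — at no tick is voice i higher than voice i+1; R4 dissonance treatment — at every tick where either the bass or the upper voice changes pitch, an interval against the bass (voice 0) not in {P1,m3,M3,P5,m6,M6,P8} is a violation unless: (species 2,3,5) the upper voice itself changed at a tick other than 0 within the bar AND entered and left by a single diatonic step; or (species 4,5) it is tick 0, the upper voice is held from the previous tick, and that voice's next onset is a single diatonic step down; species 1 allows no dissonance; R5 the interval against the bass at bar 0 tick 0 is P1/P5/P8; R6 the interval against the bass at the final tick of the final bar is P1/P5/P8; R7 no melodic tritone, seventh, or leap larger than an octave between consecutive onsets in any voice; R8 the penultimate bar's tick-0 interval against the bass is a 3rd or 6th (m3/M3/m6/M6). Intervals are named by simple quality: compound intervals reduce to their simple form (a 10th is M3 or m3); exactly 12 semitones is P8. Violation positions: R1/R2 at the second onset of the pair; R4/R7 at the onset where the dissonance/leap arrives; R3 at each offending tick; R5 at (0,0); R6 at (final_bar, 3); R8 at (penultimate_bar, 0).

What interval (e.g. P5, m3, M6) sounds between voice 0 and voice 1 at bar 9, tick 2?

voice 0=F3 voice 1=F4 -> P8

P8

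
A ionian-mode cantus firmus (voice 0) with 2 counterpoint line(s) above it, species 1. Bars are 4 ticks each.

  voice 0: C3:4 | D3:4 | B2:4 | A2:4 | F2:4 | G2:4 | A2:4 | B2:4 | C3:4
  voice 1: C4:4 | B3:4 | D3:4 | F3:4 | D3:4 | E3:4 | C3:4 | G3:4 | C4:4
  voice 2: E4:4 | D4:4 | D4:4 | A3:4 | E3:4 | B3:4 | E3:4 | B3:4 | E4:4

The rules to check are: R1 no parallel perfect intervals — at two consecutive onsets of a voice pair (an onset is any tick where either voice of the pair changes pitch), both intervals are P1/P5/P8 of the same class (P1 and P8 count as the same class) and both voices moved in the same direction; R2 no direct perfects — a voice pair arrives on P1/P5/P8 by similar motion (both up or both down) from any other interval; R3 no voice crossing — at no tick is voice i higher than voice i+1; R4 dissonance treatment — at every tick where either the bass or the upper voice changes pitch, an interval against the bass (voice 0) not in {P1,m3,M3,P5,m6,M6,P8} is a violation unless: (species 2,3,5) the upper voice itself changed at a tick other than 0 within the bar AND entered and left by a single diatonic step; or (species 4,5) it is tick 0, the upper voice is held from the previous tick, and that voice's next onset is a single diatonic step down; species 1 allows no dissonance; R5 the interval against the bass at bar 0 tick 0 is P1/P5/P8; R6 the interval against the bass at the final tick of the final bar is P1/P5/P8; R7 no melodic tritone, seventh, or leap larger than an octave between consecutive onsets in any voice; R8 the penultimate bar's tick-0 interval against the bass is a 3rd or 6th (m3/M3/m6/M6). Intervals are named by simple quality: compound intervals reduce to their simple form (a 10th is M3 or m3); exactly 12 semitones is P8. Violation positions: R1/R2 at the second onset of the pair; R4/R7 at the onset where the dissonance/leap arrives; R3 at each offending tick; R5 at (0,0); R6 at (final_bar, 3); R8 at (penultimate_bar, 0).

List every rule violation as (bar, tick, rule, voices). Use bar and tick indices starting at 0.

(0, 0, R5, (0, 2))
(3, 0, R2, (0, 2))
(4, 0, R4, (0, 2))
(5, 0, R2, (1, 2))
(7, 0, R2, (0, 2))
(7, 0, R8, (0, 2))
(8, 0, R2, (0, 1))
(8, 3, R6, (0, 2))

bar 0: v0=C3 v1=C4 v2=E4 downbeat M3
bar 1: v0=D3 v1=B3 v2=D4 downbeat P8
bar 2: v0=B2 v1=D3 v2=D4 downbeat m3
bar 3: v0=A2 v1=F3 v2=A3 downbeat P8
bar 4: v0=F2 v1=D3 v2=E3 downbeat M7
bar 5: v0=G2 v1=E3 v2=B3 downbeat M3
bar 6: v0=A2 v1=C3 v2=E3 downbeat P5
bar 7: v0=B2 v1=G3 v2=B3 downbeat P8
bar 8: v0=C3 v1=C4 v2=E4 downbeat M3
  -> R5 @ bar 0 tick 0 v(0, 2): opens on M3
  -> R2 @ bar 3 tick 0 v(0, 2): B2/D4 m3 -> A2/A3 P8 similar
  -> R4 @ bar 4 tick 0 v(0, 2): F2/E3 M7 untreated
  -> R2 @ bar 5 tick 0 v(1, 2): D3/E3 M2 -> E3/B3 P5 similar
  -> R2 @ bar 7 tick 0 v(0, 2): A2/E3 P5 -> B2/B3 P8 similar
  -> R8 @ bar 7 tick 0 v(0, 2): penult P8 not 3rd/6th
  -> R2 @ bar 8 tick 0 v(0, 1): B2/G3 m6 -> C3/C4 P8 similar
  -> R6 @ bar 8 tick 3 v(0, 2): closes on M3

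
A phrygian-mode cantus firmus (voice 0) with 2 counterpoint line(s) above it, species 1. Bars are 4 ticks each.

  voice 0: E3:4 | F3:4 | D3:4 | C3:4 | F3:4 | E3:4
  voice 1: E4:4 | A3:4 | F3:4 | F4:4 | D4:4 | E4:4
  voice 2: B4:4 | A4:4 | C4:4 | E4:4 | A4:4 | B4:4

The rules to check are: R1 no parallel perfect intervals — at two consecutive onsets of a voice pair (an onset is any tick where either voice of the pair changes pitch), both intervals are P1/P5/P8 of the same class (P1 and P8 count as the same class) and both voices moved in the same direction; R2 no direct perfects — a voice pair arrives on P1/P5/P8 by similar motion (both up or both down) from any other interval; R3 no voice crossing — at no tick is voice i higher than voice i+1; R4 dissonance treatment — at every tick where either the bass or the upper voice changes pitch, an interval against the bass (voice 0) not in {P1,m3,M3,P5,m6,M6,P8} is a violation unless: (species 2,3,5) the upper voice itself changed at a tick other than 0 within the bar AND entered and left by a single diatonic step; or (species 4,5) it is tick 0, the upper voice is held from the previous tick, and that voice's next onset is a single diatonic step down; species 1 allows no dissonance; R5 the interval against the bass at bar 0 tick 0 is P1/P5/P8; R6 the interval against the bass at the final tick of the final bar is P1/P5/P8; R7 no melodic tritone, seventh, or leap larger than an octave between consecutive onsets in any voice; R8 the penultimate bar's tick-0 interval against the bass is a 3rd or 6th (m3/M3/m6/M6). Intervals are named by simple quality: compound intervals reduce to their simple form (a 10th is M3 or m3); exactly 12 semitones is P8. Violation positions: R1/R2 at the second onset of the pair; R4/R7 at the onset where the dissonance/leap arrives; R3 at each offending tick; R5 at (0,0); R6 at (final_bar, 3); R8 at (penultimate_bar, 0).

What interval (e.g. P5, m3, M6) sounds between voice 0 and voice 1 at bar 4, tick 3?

voice 0=F3 voice 1=D4 -> M6

M6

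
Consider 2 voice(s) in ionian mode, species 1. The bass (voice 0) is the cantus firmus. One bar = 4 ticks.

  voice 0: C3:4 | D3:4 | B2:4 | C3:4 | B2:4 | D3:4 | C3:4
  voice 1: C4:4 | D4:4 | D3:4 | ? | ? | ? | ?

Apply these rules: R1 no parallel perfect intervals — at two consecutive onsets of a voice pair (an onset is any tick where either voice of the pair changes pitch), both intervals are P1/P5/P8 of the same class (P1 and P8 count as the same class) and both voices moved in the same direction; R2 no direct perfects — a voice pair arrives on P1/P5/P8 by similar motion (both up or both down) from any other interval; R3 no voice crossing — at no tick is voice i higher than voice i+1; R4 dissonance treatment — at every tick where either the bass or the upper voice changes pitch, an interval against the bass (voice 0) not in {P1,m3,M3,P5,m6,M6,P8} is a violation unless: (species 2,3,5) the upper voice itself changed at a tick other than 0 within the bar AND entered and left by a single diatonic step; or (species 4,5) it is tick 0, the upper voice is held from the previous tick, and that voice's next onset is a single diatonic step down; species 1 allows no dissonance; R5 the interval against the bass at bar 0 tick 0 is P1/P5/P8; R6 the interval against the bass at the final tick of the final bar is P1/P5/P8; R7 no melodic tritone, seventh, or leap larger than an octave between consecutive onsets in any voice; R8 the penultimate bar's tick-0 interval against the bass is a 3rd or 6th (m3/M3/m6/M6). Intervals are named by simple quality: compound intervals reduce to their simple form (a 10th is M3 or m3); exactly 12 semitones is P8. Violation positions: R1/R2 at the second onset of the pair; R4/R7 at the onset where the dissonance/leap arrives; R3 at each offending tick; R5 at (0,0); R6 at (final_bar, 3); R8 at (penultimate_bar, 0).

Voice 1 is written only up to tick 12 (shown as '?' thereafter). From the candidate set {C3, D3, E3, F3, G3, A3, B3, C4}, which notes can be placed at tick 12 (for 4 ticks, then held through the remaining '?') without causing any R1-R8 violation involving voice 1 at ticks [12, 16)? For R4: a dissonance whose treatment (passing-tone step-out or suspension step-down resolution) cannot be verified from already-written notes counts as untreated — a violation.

C3: legal
D3: violates R4
E3: legal
F3: violates R4
G3: violates R2
A3: legal
B3: violates R4
C4: violates R2,R7

{A3, C3, E3}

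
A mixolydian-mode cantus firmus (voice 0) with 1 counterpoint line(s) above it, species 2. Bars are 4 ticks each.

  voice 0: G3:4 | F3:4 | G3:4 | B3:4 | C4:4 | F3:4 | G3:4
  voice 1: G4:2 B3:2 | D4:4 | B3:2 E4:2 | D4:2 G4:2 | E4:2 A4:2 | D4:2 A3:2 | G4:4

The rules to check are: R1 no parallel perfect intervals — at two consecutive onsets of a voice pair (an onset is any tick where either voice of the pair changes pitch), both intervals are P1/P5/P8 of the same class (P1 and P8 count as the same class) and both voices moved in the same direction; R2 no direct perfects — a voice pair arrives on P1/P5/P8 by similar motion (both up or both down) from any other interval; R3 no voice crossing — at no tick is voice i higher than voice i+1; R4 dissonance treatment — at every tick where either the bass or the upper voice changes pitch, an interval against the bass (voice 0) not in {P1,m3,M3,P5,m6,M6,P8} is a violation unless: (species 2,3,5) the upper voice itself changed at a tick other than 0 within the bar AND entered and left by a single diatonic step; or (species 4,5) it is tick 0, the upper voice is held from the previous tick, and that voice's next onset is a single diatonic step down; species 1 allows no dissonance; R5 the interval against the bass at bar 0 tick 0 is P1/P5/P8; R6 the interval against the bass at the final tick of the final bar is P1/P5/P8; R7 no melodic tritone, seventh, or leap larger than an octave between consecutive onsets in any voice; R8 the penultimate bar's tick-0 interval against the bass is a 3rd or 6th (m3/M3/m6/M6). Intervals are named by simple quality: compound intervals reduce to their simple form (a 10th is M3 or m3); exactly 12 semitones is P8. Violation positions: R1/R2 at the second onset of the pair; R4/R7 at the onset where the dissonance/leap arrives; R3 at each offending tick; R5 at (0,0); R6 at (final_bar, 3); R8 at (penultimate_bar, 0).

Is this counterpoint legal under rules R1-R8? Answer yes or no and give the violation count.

bar 0: v0=G3 v1=G4 (P8)
bar 1: v0=F3 v1=D4 (M6)
bar 2: v0=G3 v1=B3 (M3)
bar 3: v0=B3 v1=D4 (m3)
bar 4: v0=C4 v1=E4 (M3)
bar 5: v0=F3 v1=D4 (M6)
bar 6: v0=G3 v1=G4 (P8)
  R2 @ bar6.0: F3/A3 M3 -> G3/G4 P8 similar
  R7 @ bar6.0: A3->G4 leap 10st

No (2 violations)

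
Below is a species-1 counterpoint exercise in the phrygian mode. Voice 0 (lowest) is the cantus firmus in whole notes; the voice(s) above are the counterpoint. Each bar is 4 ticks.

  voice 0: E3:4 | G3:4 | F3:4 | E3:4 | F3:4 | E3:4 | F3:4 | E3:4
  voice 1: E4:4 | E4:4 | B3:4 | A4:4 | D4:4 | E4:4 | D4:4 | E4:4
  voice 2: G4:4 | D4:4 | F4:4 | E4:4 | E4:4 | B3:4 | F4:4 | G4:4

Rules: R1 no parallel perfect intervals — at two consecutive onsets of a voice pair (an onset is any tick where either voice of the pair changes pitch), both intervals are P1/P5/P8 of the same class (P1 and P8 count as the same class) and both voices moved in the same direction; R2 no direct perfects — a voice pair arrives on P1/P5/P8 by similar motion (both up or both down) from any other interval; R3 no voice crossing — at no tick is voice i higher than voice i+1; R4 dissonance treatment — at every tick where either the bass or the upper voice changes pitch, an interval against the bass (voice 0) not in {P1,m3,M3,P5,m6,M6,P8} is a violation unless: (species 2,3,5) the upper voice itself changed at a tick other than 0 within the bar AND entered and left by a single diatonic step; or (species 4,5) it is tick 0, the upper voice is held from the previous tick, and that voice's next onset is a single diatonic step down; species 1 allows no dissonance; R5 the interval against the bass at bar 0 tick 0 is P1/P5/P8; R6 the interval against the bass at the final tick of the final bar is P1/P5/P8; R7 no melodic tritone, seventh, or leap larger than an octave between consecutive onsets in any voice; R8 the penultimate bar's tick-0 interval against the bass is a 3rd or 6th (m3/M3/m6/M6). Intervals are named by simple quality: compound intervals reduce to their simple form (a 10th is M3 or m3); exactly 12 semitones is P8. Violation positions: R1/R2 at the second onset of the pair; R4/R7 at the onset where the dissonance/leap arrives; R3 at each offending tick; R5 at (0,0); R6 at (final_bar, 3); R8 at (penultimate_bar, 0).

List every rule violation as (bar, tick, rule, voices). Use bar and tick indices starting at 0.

bar 0: v0=E3 v1=E4 v2=G4 downbeat m3
bar 1: v0=G3 v1=E4 v2=D4 downbeat P5
bar 2: v0=F3 v1=B3 v2=F4 downbeat P8
bar 3: v0=E3 v1=A4 v2=E4 downbeat P8
bar 4: v0=F3 v1=D4 v2=E4 downbeat M7
bar 5: v0=E3 v1=E4 v2=B3 downbeat P5
bar 6: v0=F3 v1=D4 v2=F4 downbeat P8
bar 7: v0=E3 v1=E4 v2=G4 downbeat m3
  -> R5 @ bar 0 tick 0 v(0, 2): opens on m3
  -> R3 @ bar 1 tick 0 v(1, 2): E4 above D4
  -> R3 @ bar 1 tick 1 v(1, 2): E4 above D4
  -> R3 @ bar 1 tick 2 v(1, 2): E4 above D4
  -> R3 @ bar 1 tick 3 v(1, 2): E4 above D4
  -> R4 @ bar 2 tick 0 v(0, 1): F3/B3 TT untreated
  -> R1 @ bar 3 tick 0 v(0, 2): F3/F4 P8 -> E3/E4 P8 similar
  -> R3 @ bar 3 tick 0 v(1, 2): A4 above E4
  -> R4 @ bar 3 tick 0 v(0, 1): E3/A4 P4 untreated
  -> R7 @ bar 3 tick 0 v(1,): B3->A4 leap 10st
  -> R3 @ bar 3 tick 1 v(1, 2): A4 above E4
  -> R3 @ bar 3 tick 2 v(1, 2): A4 above E4
  -> R3 @ bar 3 tick 3 v(1, 2): A4 above E4
  -> R4 @ bar 4 tick 0 v(0, 2): F3/E4 M7 untreated
  -> R2 @ bar 5 tick 0 v(0, 2): F3/E4 M7 -> E3/B3 P5 similar
  -> R3 @ bar 5 tick 0 v(1, 2): E4 above B3
  -> R3 @ bar 5 tick 1 v(1, 2): E4 above B3
  -> R3 @ bar 5 tick 2 v(1, 2): E4 above B3
  -> R3 @ bar 5 tick 3 v(1, 2): E4 above B3
  -> R2 @ bar 6 tick 0 v(0, 2): E3/B3 P5 -> F3/F4 P8 similar
  -> R7 @ bar 6 tick 0 v(2,): B3->F4 leap 6st
  -> R8 @ bar 6 tick 0 v(0, 2): penult P8 not 3rd/6th
  -> R6 @ bar 7 tick 3 v(0, 2): closes on m3

(0, 0, R5, (0, 2))
(1, 0, R3, (1, 2))
(1, 1, R3, (1, 2))
(1, 2, R3, (1, 2))
(1, 3, R3, (1, 2))
(2, 0, R4, (0, 1))
(3, 0, R1, (0, 2))
(3, 0, R3, (1, 2))
(3, 0, R4, (0, 1))
(3, 0, R7, (1,))
(3, 1, R3, (1, 2))
(3, 2, R3, (1, 2))
(3, 3, R3, (1, 2))
(4, 0, R4, (0, 2))
(5, 0, R2, (0, 2))
(5, 0, R3, (1, 2))
(5, 1, R3, (1, 2))
(5, 2, R3, (1, 2))
(5, 3, R3, (1, 2))
(6, 0, R2, (0, 2))
(6, 0, R7, (2,))
(6, 0, R8, (0, 2))
(7, 3, R6, (0, 2))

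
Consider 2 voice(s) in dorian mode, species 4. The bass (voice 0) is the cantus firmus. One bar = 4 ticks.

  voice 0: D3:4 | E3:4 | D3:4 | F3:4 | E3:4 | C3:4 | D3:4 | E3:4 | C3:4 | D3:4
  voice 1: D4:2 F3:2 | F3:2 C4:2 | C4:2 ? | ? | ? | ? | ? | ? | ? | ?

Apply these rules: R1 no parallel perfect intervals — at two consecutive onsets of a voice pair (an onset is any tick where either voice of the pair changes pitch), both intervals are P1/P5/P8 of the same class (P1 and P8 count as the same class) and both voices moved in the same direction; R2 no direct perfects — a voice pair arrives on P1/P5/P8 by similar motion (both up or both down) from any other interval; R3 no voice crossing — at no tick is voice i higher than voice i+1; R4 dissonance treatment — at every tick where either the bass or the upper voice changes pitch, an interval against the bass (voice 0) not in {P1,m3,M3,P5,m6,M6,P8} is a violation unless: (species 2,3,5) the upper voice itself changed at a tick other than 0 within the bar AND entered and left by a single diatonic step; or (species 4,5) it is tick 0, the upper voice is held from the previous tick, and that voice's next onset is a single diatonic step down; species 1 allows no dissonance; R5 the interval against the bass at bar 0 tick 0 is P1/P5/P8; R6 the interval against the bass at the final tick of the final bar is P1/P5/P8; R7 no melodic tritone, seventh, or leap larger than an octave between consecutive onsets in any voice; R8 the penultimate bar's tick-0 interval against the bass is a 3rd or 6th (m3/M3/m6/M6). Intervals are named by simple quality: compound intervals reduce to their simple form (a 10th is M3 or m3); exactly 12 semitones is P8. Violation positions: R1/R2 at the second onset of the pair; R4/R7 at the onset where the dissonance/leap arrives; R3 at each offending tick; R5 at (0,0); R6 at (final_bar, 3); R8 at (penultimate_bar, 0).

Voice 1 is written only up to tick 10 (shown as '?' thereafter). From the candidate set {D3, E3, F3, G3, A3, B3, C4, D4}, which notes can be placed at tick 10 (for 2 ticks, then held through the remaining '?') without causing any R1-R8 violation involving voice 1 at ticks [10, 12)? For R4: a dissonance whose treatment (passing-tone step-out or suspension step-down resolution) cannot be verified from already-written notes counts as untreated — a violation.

{A3, B3, C4, D4, F3}

D3: violates R7
E3: violates R4
F3: legal
G3: violates R4
A3: legal
B3: legal
C4: legal
D4: legal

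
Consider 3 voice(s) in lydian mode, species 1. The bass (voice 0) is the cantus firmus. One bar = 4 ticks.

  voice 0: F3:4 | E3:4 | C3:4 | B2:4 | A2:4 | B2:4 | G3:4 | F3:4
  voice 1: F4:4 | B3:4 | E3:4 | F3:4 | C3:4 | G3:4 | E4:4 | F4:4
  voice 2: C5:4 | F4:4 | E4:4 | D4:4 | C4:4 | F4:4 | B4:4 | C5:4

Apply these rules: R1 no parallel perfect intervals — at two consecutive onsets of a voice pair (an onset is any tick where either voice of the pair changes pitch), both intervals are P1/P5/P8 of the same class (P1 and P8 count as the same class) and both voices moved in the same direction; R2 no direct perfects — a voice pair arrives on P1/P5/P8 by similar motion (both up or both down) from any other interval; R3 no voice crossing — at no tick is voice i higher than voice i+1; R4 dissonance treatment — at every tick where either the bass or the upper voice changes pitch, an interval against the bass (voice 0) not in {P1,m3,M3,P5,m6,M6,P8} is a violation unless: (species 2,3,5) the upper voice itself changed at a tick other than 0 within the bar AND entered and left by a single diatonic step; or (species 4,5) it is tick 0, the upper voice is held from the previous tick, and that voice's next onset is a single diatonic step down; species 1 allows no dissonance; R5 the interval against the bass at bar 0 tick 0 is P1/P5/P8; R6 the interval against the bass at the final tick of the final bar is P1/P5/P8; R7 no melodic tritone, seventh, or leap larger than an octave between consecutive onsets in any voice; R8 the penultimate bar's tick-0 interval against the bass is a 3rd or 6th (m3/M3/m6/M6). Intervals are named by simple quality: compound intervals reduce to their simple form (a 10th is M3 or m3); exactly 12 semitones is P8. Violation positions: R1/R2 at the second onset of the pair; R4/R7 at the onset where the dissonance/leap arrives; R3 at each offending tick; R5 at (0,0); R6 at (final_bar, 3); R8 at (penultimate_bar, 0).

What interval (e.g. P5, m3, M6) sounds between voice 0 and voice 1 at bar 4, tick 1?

voice 0=A2 voice 1=C3 -> m3

m3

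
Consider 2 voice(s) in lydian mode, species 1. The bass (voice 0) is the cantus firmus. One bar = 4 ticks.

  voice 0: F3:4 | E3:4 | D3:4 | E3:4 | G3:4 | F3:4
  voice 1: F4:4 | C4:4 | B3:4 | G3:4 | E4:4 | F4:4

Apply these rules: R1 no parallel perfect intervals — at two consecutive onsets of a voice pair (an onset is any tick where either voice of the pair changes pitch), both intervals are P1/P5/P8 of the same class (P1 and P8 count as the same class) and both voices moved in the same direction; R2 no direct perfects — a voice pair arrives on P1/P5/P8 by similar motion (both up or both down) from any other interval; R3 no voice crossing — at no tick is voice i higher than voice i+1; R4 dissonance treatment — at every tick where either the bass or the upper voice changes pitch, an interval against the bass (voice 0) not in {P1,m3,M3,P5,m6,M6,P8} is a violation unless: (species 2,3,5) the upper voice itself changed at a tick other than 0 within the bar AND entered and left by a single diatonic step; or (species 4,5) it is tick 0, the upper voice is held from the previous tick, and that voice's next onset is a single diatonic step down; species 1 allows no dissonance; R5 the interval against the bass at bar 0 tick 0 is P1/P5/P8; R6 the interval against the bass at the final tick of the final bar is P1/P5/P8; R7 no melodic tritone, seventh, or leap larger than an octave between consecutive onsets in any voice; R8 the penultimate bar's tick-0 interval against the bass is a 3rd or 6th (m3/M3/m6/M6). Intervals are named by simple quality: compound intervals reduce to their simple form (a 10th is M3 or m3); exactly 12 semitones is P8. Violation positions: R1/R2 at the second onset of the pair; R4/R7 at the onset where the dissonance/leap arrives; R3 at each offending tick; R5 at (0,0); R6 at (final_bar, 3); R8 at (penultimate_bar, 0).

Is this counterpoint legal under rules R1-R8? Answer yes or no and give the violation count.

Yes (0 violations)

bar 0: v0=F3 v1=F4 (P8)
bar 1: v0=E3 v1=C4 (m6)
bar 2: v0=D3 v1=B3 (M6)
bar 3: v0=E3 v1=G3 (m3)
bar 4: v0=G3 v1=E4 (M6)
bar 5: v0=F3 v1=F4 (P8)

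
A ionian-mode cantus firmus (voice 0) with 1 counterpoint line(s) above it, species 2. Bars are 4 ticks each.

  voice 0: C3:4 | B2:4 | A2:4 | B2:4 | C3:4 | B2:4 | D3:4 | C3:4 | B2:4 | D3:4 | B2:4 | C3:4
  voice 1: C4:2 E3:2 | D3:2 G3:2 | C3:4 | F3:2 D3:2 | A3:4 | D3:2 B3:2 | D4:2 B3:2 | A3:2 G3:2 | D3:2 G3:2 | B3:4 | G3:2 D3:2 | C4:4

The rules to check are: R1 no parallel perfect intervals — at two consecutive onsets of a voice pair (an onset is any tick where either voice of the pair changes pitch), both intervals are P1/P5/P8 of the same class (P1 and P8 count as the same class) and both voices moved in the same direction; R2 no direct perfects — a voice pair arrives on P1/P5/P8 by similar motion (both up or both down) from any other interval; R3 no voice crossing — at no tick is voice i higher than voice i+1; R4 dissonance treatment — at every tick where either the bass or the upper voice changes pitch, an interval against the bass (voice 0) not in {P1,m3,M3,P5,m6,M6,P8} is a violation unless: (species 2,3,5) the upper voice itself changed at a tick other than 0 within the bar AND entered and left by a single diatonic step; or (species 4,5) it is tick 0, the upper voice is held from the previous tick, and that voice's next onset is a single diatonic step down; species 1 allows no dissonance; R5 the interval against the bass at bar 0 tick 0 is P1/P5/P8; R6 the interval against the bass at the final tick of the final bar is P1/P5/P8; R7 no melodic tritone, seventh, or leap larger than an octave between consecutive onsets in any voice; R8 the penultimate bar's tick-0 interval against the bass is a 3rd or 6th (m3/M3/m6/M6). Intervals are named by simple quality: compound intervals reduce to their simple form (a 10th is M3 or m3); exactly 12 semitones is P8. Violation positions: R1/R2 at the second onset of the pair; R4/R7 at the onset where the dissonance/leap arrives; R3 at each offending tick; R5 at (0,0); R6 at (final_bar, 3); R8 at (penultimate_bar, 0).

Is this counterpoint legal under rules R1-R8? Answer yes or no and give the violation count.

bar 0: v0=C3 v1=C4 (P8)
bar 1: v0=B2 v1=D3 (m3)
bar 2: v0=A2 v1=C3 (m3)
bar 3: v0=B2 v1=F3 (TT)
bar 4: v0=C3 v1=A3 (M6)
bar 5: v0=B2 v1=D3 (m3)
bar 6: v0=D3 v1=D4 (P8)
bar 7: v0=C3 v1=A3 (M6)
bar 8: v0=B2 v1=D3 (m3)
bar 9: v0=D3 v1=B3 (M6)
bar 10: v0=B2 v1=G3 (m6)
bar 11: v0=C3 v1=C4 (P8)
  R4 @ bar3.0: B2/F3 TT untreated
  R1 @ bar6.0: B2/B3 P8 -> D3/D4 P8 similar
  R2 @ bar11.0: B2/D3 m3 -> C3/C4 P8 similar
  R7 @ bar11.0: D3->C4 leap 10st

No (4 violations)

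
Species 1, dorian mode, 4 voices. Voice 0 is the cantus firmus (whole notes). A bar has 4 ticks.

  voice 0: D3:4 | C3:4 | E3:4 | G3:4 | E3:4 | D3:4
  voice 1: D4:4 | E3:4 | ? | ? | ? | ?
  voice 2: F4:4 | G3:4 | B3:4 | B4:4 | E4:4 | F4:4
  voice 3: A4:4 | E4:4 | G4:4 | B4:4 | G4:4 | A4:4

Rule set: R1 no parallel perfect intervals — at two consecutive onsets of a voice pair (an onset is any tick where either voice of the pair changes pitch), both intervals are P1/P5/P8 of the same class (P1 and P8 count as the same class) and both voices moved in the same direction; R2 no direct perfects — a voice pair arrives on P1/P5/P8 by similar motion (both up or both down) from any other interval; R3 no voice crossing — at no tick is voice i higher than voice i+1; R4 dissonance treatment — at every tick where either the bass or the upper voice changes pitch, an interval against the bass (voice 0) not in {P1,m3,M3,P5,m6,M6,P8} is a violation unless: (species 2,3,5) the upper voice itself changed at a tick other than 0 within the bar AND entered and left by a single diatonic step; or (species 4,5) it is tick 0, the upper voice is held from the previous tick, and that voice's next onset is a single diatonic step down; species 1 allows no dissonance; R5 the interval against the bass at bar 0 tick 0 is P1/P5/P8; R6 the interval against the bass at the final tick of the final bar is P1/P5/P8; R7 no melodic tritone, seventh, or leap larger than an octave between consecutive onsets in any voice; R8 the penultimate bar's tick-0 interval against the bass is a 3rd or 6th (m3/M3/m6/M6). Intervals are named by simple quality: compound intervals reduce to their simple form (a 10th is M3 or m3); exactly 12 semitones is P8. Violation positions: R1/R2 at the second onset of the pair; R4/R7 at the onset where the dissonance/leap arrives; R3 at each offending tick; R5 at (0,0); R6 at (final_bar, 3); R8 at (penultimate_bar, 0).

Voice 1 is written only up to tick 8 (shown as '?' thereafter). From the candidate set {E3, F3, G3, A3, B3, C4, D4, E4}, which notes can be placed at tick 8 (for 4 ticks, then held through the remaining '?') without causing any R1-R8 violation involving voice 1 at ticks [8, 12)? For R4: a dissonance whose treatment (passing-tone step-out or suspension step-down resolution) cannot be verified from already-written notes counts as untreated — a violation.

E3: legal
F3: violates R4
G3: violates R1
A3: violates R4
B3: violates R2
C4: violates R2,R3
D4: violates R3,R4,R7
E4: violates R2,R3

{E3}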